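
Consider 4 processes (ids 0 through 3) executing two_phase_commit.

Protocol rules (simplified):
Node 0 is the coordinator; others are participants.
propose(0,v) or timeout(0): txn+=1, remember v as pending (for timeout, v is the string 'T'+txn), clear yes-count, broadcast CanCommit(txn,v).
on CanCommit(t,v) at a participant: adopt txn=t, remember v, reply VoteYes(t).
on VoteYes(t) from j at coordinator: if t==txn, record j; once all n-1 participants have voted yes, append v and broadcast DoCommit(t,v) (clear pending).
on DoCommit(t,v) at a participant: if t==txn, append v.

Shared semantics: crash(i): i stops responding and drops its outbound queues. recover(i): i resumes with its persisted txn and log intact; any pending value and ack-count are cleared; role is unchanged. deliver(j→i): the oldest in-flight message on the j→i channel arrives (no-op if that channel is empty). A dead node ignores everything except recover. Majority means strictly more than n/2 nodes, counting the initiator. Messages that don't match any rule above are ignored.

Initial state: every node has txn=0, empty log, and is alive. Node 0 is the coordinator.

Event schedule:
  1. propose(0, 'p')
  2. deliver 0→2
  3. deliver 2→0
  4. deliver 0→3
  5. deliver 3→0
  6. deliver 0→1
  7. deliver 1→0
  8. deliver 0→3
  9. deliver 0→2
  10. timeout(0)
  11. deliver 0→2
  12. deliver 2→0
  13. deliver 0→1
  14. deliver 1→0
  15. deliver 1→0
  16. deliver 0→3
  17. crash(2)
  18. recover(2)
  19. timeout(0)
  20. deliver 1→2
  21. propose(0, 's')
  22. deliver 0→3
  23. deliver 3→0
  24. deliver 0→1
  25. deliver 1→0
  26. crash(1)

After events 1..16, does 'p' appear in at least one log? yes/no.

1. propose(0,'p'):  <0:coor t1 ->
2. deliver 0→2:  <2:part t1 ->
3. deliver 2→0:  nop
4. deliver 0→3:  <3:part t1 ->
5. deliver 3→0:  nop
6. deliver 0→1:  <1:part t1 ->
7. deliver 1→0:  <0:coor t1 p>
8. deliver 0→3:  <3:part t1 p>
9. deliver 0→2:  <2:part t1 p>
10. timeout(0):  <0:coor t2 p>
11. deliver 0→2:  <2:part t2 p>
12. deliver 2→0:  nop
13. deliver 0→1:  <1:part t1 p>
14. deliver 1→0:  nop
15. deliver 1→0:  nop
16. deliver 0→3:  <3:part t2 p>

yes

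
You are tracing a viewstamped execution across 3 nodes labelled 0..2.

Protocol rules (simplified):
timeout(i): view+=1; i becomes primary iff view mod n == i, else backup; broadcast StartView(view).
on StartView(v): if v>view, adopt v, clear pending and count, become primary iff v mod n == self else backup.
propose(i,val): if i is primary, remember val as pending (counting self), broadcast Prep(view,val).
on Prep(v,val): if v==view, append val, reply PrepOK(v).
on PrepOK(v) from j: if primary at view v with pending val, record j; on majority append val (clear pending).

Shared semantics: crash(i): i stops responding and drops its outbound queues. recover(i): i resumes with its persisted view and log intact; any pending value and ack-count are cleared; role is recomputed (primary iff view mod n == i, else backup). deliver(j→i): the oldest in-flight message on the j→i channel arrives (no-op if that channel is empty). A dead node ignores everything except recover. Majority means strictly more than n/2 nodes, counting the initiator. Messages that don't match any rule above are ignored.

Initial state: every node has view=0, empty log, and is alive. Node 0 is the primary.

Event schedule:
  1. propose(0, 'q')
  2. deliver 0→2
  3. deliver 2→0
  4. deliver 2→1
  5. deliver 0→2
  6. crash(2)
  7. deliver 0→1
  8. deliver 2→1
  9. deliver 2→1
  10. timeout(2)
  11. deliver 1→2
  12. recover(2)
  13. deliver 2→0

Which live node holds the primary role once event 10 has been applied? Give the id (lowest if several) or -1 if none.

0

[1] propose(0,'q') → ∅
[2] deliver 0→2 → N2(back v0 [q])
[3] deliver 2→0 → N0(prim v0 [q])
[4] deliver 2→1 → ∅
[5] deliver 0→2 → ∅
[6] crash(2) → N2(✗back v0 [q])
[7] deliver 0→1 → N1(back v0 [q])
[8] deliver 2→1 → ∅
[9] deliver 2→1 → ∅
[10] timeout(2) → ∅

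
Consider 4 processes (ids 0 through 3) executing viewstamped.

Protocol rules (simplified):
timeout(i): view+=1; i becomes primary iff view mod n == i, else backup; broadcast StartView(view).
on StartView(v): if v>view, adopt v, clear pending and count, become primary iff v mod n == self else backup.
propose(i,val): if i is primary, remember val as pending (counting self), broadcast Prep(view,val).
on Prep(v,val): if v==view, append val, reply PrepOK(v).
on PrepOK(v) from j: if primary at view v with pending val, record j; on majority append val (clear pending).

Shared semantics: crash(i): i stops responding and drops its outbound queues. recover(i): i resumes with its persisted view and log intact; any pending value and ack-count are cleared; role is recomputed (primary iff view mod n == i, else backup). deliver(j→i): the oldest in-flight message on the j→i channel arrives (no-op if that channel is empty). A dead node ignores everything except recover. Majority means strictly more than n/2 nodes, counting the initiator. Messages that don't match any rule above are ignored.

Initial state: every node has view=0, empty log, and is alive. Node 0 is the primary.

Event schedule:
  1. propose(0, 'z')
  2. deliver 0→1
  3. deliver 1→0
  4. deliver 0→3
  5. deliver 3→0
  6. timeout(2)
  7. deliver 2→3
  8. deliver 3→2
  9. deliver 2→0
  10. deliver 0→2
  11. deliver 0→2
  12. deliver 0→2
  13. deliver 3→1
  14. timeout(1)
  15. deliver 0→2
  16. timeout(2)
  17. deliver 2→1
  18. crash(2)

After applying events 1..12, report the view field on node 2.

1. propose(0,'z'):  nop
2. deliver 0→1:  <1:back v0 z>
3. deliver 1→0:  nop
4. deliver 0→3:  <3:back v0 z>
5. deliver 3→0:  <0:prim v0 z>
6. timeout(2):  <2:back v1 ->
7. deliver 2→3:  <3:back v1 z>
8. deliver 3→2:  nop
9. deliver 2→0:  <0:back v1 z>
10. deliver 0→2:  nop
11. deliver 0→2:  nop
12. deliver 0→2:  nop

1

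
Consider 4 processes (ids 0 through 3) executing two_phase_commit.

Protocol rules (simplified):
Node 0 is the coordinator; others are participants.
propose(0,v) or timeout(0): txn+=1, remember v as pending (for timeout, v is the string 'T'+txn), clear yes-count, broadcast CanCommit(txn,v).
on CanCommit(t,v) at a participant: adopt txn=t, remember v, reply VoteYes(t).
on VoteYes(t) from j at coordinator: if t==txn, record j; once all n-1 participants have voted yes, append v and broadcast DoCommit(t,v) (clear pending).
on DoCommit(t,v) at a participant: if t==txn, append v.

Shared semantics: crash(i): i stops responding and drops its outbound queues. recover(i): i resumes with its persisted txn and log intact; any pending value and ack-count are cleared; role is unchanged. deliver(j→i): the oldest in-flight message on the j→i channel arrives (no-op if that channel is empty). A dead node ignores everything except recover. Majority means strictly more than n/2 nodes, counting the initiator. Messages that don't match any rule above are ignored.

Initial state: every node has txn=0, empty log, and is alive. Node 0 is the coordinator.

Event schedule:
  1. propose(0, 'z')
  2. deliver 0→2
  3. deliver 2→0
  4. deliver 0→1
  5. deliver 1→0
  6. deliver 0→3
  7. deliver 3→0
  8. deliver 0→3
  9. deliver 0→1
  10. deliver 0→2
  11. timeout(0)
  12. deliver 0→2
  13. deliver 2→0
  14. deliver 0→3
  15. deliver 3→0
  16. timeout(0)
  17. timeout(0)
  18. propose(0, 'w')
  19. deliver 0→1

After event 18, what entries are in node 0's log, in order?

after 1 — propose(0,'z'): n0:coor/t1/[-]
after 2 — deliver 0→2: n2:part/t1/[-]
after 3 — deliver 2→0: ·
after 4 — deliver 0→1: n1:part/t1/[-]
after 5 — deliver 1→0: ·
after 6 — deliver 0→3: n3:part/t1/[-]
after 7 — deliver 3→0: n0:coor/t1/[z]
after 8 — deliver 0→3: n3:part/t1/[z]
after 9 — deliver 0→1: n1:part/t1/[z]
after 10 — deliver 0→2: n2:part/t1/[z]
after 11 — timeout(0): n0:coor/t2/[z]
after 12 — deliver 0→2: n2:part/t2/[z]
after 13 — deliver 2→0: ·
after 14 — deliver 0→3: n3:part/t2/[z]
after 15 — deliver 3→0: ·
after 16 — timeout(0): n0:coor/t3/[z]
after 17 — timeout(0): n0:coor/t4/[z]
after 18 — propose(0,'w'): n0:coor/t5/[z]

z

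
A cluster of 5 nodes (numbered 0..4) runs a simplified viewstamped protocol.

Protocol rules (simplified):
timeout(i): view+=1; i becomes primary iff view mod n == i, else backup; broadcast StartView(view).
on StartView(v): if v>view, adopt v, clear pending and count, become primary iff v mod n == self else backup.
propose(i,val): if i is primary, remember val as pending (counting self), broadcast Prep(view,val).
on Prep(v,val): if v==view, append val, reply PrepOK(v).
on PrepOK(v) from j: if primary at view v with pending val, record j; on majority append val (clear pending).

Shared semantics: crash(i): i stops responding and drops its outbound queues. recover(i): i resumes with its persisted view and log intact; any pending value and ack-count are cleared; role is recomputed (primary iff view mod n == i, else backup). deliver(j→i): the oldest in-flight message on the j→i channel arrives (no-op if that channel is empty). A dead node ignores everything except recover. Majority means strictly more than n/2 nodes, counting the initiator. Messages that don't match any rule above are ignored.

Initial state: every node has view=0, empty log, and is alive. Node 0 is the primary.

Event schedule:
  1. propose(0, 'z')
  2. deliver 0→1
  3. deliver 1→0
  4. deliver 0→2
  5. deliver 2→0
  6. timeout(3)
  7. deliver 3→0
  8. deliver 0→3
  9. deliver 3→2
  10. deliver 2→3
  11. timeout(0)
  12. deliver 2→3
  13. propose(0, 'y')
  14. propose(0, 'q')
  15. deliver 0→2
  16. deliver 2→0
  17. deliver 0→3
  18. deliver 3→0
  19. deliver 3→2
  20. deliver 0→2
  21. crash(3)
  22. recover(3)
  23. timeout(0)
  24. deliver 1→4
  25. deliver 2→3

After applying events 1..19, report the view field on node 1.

[1] propose(0,'z') → ∅
[2] deliver 0→1 → N1(back v0 [z])
[3] deliver 1→0 → ∅
[4] deliver 0→2 → N2(back v0 [z])
[5] deliver 2→0 → N0(prim v0 [z])
[6] timeout(3) → N3(back v1 [-])
[7] deliver 3→0 → N0(back v1 [z])
[8] deliver 0→3 → ∅
[9] deliver 3→2 → N2(back v1 [z])
[10] deliver 2→3 → ∅
[11] timeout(0) → N0(back v2 [z])
[12] deliver 2→3 → ∅
[13] propose(0,'y') → ∅
[14] propose(0,'q') → ∅
[15] deliver 0→2 → N2(prim v2 [z])
[16] deliver 2→0 → ∅
[17] deliver 0→3 → N3(back v2 [-])
[18] deliver 3→0 → ∅
[19] deliver 3→2 → ∅

0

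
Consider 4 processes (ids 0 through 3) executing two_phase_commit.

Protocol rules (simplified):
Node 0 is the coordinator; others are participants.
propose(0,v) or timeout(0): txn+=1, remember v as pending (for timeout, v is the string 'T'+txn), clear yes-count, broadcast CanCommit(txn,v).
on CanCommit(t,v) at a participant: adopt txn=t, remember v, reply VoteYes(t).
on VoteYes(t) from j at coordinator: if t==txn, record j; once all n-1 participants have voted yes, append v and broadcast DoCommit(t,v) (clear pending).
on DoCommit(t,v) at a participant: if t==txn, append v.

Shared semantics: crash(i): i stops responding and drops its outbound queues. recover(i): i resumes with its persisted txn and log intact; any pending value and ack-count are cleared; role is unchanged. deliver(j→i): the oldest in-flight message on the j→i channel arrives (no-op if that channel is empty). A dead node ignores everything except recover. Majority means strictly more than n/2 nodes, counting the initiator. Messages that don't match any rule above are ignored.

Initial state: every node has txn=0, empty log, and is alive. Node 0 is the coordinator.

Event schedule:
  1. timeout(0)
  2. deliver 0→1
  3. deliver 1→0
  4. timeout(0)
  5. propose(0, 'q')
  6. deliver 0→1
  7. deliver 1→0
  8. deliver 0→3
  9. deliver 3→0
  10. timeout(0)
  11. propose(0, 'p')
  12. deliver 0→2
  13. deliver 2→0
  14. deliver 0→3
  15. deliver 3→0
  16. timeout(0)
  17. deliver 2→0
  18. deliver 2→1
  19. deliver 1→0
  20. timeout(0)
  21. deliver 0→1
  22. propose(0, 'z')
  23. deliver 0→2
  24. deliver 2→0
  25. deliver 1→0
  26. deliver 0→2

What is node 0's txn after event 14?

5

after 1 — timeout(0): n0:coor/t1/[-]
after 2 — deliver 0→1: n1:part/t1/[-]
after 3 — deliver 1→0: ·
after 4 — timeout(0): n0:coor/t2/[-]
after 5 — propose(0,'q'): n0:coor/t3/[-]
after 6 — deliver 0→1: n1:part/t2/[-]
after 7 — deliver 1→0: ·
after 8 — deliver 0→3: n3:part/t1/[-]
after 9 — deliver 3→0: ·
after 10 — timeout(0): n0:coor/t4/[-]
after 11 — propose(0,'p'): n0:coor/t5/[-]
after 12 — deliver 0→2: n2:part/t1/[-]
after 13 — deliver 2→0: ·
after 14 — deliver 0→3: n3:part/t2/[-]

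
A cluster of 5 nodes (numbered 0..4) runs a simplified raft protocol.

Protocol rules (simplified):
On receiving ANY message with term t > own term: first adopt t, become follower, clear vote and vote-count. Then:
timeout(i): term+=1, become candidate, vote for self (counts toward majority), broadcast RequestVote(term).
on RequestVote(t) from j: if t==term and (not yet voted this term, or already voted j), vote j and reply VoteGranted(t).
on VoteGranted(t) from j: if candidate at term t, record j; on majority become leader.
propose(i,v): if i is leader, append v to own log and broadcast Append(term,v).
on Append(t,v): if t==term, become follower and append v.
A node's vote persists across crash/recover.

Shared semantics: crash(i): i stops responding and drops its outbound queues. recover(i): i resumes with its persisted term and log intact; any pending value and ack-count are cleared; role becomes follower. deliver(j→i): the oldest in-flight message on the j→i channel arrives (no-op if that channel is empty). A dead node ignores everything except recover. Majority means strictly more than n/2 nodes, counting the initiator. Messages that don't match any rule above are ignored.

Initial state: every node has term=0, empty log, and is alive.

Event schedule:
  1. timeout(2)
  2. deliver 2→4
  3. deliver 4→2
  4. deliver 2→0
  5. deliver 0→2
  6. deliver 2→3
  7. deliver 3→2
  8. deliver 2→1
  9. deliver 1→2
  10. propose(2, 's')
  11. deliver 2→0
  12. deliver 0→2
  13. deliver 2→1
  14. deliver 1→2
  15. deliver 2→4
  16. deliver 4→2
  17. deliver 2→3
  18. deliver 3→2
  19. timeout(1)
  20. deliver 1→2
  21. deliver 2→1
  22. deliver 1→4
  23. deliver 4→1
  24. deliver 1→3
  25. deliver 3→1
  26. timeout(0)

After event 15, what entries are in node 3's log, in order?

[1] timeout(2) → N2(cand t1 [-])
[2] deliver 2→4 → N4(foll t1 [-])
[3] deliver 4→2 → ∅
[4] deliver 2→0 → N0(foll t1 [-])
[5] deliver 0→2 → N2(lead t1 [-])
[6] deliver 2→3 → N3(foll t1 [-])
[7] deliver 3→2 → ∅
[8] deliver 2→1 → N1(foll t1 [-])
[9] deliver 1→2 → ∅
[10] propose(2,'s') → N2(lead t1 [s])
[11] deliver 2→0 → N0(foll t1 [s])
[12] deliver 0→2 → ∅
[13] deliver 2→1 → N1(foll t1 [s])
[14] deliver 1→2 → ∅
[15] deliver 2→4 → N4(foll t1 [s])

empty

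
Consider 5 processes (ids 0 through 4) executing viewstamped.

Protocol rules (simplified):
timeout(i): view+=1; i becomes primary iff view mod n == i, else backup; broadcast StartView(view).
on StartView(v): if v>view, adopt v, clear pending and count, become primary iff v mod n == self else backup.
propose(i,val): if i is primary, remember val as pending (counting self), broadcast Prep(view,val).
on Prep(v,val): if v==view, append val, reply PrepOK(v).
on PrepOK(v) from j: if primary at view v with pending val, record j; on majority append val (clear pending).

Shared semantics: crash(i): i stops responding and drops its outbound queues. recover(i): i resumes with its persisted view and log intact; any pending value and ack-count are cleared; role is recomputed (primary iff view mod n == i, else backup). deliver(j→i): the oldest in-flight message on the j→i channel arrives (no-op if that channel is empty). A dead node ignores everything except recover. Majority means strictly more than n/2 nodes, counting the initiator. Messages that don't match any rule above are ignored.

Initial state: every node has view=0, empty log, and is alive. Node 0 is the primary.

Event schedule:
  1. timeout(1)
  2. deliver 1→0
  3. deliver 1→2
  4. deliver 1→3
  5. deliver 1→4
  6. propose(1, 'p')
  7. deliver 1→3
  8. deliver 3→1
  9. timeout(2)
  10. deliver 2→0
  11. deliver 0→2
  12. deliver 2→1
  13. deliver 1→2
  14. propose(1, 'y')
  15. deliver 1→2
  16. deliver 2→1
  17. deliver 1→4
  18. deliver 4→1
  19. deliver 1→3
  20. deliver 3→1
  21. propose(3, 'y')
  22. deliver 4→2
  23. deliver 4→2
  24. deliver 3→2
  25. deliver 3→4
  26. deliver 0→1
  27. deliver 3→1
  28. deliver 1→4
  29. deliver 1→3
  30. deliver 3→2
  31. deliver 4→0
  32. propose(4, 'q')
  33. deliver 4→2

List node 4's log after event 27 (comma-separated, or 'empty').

1. timeout(1):  <1:prim v1 ->
2. deliver 1→0:  <0:back v1 ->
3. deliver 1→2:  <2:back v1 ->
4. deliver 1→3:  <3:back v1 ->
5. deliver 1→4:  <4:back v1 ->
6. propose(1,'p'):  nop
7. deliver 1→3:  <3:back v1 p>
8. deliver 3→1:  nop
9. timeout(2):  <2:prim v2 ->
10. deliver 2→0:  <0:back v2 ->
11. deliver 0→2:  nop
12. deliver 2→1:  <1:back v2 ->
13. deliver 1→2:  nop
14. propose(1,'y'):  nop
15. deliver 1→2:  nop
16. deliver 2→1:  nop
17. deliver 1→4:  <4:back v1 p>
18. deliver 4→1:  nop
19. deliver 1→3:  nop
20. deliver 3→1:  nop
21. propose(3,'y'):  nop
22. deliver 4→2:  nop
23. deliver 4→2:  nop
24. deliver 3→2:  nop
25. deliver 3→4:  nop
26. deliver 0→1:  nop
27. deliver 3→1:  nop

p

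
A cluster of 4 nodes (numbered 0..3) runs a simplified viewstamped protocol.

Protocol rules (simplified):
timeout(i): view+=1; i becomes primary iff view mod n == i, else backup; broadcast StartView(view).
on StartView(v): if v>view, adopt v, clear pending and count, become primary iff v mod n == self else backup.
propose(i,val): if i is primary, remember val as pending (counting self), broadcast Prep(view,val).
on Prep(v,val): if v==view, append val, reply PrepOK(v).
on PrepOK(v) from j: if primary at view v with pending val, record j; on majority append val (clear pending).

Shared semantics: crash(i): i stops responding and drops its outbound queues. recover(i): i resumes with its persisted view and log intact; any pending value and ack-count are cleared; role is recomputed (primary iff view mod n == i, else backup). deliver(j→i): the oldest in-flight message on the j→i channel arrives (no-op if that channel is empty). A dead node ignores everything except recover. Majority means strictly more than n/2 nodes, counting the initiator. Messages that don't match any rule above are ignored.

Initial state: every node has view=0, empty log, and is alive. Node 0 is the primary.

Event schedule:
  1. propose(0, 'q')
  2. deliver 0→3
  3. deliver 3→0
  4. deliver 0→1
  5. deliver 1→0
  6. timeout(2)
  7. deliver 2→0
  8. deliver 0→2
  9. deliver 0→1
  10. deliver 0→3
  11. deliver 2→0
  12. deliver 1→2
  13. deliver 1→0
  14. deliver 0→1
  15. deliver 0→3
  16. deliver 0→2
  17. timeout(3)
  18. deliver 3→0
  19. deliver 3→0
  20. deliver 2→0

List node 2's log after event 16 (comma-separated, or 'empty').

1. propose(0,'q'):  nop
2. deliver 0→3:  <3:back v0 q>
3. deliver 3→0:  nop
4. deliver 0→1:  <1:back v0 q>
5. deliver 1→0:  <0:prim v0 q>
6. timeout(2):  <2:back v1 ->
7. deliver 2→0:  <0:back v1 q>
8. deliver 0→2:  nop
9. deliver 0→1:  nop
10. deliver 0→3:  nop
11. deliver 2→0:  nop
12. deliver 1→2:  nop
13. deliver 1→0:  nop
14. deliver 0→1:  nop
15. deliver 0→3:  nop
16. deliver 0→2:  nop

empty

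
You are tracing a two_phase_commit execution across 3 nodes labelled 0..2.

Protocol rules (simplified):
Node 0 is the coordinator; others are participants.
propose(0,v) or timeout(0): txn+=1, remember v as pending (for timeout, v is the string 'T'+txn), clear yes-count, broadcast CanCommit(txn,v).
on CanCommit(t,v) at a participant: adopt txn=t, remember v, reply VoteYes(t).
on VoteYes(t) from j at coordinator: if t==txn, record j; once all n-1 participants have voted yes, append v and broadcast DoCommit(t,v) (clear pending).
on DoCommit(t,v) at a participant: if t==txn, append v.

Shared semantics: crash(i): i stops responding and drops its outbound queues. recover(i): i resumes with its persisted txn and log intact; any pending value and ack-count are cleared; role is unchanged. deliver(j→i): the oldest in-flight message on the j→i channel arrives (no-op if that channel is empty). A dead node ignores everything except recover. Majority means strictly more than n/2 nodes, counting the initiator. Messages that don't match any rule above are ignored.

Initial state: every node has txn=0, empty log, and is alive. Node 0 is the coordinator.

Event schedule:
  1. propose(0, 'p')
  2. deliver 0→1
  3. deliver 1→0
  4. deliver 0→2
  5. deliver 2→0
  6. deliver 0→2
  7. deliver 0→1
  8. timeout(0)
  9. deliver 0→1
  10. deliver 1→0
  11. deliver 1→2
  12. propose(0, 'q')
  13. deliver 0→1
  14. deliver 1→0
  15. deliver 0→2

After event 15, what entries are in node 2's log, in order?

after 1 — propose(0,'p'): n0:coor/t1/[-]
after 2 — deliver 0→1: n1:part/t1/[-]
after 3 — deliver 1→0: ·
after 4 — deliver 0→2: n2:part/t1/[-]
after 5 — deliver 2→0: n0:coor/t1/[p]
after 6 — deliver 0→2: n2:part/t1/[p]
after 7 — deliver 0→1: n1:part/t1/[p]
after 8 — timeout(0): n0:coor/t2/[p]
after 9 — deliver 0→1: n1:part/t2/[p]
after 10 — deliver 1→0: ·
after 11 — deliver 1→2: ·
after 12 — propose(0,'q'): n0:coor/t3/[p]
after 13 — deliver 0→1: n1:part/t3/[p]
after 14 — deliver 1→0: ·
after 15 — deliver 0→2: n2:part/t2/[p]

p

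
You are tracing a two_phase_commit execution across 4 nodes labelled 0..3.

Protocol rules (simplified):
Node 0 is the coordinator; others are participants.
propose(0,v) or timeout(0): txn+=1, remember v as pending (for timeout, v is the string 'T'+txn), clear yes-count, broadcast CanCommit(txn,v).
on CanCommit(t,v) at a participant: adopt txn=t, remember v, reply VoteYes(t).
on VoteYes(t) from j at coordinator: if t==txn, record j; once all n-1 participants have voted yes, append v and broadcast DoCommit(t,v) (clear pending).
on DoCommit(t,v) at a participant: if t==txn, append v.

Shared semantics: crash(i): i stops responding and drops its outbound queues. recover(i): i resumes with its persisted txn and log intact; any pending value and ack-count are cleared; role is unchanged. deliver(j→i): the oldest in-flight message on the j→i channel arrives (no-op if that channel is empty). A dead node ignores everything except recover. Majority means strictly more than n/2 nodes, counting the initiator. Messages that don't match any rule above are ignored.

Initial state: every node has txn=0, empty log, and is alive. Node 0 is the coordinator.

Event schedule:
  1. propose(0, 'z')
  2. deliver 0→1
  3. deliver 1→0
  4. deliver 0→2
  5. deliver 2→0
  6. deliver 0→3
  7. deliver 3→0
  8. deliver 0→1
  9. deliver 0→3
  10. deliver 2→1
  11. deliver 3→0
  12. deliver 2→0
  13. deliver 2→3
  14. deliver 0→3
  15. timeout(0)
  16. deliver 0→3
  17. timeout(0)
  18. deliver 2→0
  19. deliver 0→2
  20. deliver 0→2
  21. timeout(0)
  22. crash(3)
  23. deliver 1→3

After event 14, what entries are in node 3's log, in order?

z

[1] propose(0,'z') → N0(coor t1 [-])
[2] deliver 0→1 → N1(part t1 [-])
[3] deliver 1→0 → ∅
[4] deliver 0→2 → N2(part t1 [-])
[5] deliver 2→0 → ∅
[6] deliver 0→3 → N3(part t1 [-])
[7] deliver 3→0 → N0(coor t1 [z])
[8] deliver 0→1 → N1(part t1 [z])
[9] deliver 0→3 → N3(part t1 [z])
[10] deliver 2→1 → ∅
[11] deliver 3→0 → ∅
[12] deliver 2→0 → ∅
[13] deliver 2→3 → ∅
[14] deliver 0→3 → ∅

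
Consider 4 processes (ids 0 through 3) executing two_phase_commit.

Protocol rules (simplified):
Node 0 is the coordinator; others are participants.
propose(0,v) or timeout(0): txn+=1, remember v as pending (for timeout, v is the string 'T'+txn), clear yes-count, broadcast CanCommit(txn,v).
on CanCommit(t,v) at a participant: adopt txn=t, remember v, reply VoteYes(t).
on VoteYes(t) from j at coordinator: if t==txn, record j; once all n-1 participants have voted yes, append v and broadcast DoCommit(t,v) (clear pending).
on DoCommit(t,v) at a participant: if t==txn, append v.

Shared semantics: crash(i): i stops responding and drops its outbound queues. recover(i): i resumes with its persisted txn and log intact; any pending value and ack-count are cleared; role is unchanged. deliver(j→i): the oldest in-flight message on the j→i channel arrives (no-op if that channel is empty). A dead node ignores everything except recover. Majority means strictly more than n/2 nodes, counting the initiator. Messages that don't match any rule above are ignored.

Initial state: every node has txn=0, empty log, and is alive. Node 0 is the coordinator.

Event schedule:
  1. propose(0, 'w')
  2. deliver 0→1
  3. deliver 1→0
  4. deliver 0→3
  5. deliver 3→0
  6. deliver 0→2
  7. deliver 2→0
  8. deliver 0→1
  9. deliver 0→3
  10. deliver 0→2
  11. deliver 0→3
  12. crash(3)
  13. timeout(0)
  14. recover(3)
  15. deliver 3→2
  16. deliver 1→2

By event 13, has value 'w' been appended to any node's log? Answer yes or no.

yes

e1 propose(0,'w'): 0[coor,t=1,-]
e2 deliver 0→1: 1[part,t=1,-]
e3 deliver 1→0: ·
e4 deliver 0→3: 3[part,t=1,-]
e5 deliver 3→0: ·
e6 deliver 0→2: 2[part,t=1,-]
e7 deliver 2→0: 0[coor,t=1,w]
e8 deliver 0→1: 1[part,t=1,w]
e9 deliver 0→3: 3[part,t=1,w]
e10 deliver 0→2: 2[part,t=1,w]
e11 deliver 0→3: ·
e12 crash(3): 3[✗part,t=1,w]
e13 timeout(0): 0[coor,t=2,w]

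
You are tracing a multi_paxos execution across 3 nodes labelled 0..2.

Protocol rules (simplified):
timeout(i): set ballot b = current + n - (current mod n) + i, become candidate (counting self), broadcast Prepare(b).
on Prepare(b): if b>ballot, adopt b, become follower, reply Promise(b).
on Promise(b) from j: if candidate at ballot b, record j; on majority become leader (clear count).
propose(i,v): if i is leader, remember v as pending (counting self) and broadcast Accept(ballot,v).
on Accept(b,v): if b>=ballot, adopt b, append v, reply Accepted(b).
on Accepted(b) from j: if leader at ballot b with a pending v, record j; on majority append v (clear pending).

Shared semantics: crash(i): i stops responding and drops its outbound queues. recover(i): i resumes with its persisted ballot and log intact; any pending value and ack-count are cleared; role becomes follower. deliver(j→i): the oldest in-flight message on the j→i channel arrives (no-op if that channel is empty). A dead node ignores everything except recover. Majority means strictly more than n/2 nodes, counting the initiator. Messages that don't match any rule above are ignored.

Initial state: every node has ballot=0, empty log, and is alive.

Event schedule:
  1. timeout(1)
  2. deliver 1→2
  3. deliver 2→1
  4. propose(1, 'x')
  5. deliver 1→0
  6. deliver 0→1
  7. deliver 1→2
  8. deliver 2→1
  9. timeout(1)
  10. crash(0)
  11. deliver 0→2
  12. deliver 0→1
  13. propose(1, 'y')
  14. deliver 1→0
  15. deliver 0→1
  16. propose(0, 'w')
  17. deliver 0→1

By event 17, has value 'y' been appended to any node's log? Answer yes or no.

after 1 — timeout(1): n1:cand/b4/[-]
after 2 — deliver 1→2: n2:foll/b4/[-]
after 3 — deliver 2→1: n1:lead/b4/[-]
after 4 — propose(1,'x'): ·
after 5 — deliver 1→0: n0:foll/b4/[-]
after 6 — deliver 0→1: ·
after 7 — deliver 1→2: n2:foll/b4/[x]
after 8 — deliver 2→1: n1:lead/b4/[x]
after 9 — timeout(1): n1:cand/b7/[x]
after 10 — crash(0): n0:✗foll/b4/[-]
after 11 — deliver 0→2: ·
after 12 — deliver 0→1: ·
after 13 — propose(1,'y'): ·
after 14 — deliver 1→0: ·
after 15 — deliver 0→1: ·
after 16 — propose(0,'w'): ·
after 17 — deliver 0→1: ·

no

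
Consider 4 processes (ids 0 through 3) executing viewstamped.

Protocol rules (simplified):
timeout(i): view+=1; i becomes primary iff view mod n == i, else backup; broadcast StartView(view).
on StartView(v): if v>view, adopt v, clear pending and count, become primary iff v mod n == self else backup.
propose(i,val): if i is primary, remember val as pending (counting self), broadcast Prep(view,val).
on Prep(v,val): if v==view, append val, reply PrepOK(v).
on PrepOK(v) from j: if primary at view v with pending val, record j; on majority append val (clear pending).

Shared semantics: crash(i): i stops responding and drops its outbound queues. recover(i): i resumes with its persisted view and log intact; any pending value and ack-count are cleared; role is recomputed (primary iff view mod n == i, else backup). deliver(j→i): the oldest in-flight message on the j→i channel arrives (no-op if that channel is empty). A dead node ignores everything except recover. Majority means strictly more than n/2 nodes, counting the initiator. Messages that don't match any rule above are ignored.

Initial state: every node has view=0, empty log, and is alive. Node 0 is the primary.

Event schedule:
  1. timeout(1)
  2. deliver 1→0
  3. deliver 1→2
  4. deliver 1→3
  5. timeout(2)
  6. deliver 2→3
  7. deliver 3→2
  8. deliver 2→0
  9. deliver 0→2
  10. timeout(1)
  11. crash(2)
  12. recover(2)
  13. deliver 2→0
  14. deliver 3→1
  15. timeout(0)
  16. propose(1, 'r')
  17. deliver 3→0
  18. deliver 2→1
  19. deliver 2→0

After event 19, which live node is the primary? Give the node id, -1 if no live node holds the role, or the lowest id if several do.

2

after 1 — timeout(1): n1:prim/v1/[-]
after 2 — deliver 1→0: n0:back/v1/[-]
after 3 — deliver 1→2: n2:back/v1/[-]
after 4 — deliver 1→3: n3:back/v1/[-]
after 5 — timeout(2): n2:prim/v2/[-]
after 6 — deliver 2→3: n3:back/v2/[-]
after 7 — deliver 3→2: ·
after 8 — deliver 2→0: n0:back/v2/[-]
after 9 — deliver 0→2: ·
after 10 — timeout(1): n1:back/v2/[-]
after 11 — crash(2): n2:✗prim/v2/[-]
after 12 — recover(2): n2:prim/v2/[-]
after 13 — deliver 2→0: ·
after 14 — deliver 3→1: ·
after 15 — timeout(0): n0:back/v3/[-]
after 16 — propose(1,'r'): ·
after 17 — deliver 3→0: ·
after 18 — deliver 2→1: ·
after 19 — deliver 2→0: ·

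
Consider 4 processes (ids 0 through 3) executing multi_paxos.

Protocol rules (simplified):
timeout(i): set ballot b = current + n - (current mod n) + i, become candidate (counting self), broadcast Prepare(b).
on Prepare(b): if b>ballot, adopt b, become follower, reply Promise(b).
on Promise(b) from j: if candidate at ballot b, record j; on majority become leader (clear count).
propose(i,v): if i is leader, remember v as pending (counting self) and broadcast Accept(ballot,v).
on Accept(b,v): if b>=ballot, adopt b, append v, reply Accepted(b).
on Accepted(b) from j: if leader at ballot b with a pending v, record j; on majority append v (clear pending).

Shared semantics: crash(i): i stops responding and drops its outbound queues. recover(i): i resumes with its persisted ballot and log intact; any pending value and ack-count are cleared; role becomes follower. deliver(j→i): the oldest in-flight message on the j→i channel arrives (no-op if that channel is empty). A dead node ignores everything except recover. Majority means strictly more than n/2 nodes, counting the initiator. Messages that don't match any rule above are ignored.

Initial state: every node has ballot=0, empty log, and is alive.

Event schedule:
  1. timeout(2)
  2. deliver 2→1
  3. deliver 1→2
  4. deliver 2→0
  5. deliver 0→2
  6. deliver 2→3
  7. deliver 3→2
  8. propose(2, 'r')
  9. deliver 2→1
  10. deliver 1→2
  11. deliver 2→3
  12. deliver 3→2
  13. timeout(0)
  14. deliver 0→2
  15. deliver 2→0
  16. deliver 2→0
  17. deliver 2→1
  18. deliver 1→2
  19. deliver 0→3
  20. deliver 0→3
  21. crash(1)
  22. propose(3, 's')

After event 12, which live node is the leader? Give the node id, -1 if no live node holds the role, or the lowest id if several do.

2

[1] timeout(2) → N2(cand b6 [-])
[2] deliver 2→1 → N1(foll b6 [-])
[3] deliver 1→2 → ∅
[4] deliver 2→0 → N0(foll b6 [-])
[5] deliver 0→2 → N2(lead b6 [-])
[6] deliver 2→3 → N3(foll b6 [-])
[7] deliver 3→2 → ∅
[8] propose(2,'r') → ∅
[9] deliver 2→1 → N1(foll b6 [r])
[10] deliver 1→2 → ∅
[11] deliver 2→3 → N3(foll b6 [r])
[12] deliver 3→2 → N2(lead b6 [r])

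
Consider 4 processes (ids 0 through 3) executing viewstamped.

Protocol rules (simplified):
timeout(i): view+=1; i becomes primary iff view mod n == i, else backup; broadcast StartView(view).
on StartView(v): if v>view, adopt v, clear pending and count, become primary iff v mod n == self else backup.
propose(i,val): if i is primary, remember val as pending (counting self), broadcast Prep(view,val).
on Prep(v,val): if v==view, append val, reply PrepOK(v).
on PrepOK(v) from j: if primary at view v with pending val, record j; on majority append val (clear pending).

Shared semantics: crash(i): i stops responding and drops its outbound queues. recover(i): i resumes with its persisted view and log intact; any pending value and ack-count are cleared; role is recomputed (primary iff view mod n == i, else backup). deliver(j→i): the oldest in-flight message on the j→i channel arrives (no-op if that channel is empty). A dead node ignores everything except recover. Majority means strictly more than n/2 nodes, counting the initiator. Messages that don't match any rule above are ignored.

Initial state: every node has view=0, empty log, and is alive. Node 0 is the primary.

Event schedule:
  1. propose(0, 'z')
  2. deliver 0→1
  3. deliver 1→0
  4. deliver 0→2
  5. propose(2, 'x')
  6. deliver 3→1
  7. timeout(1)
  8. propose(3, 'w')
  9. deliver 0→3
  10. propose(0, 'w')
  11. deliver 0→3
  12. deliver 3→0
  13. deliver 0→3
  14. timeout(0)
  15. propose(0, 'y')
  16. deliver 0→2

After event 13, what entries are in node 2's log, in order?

z

after 1 — propose(0,'z'): ·
after 2 — deliver 0→1: n1:back/v0/[z]
after 3 — deliver 1→0: ·
after 4 — deliver 0→2: n2:back/v0/[z]
after 5 — propose(2,'x'): ·
after 6 — deliver 3→1: ·
after 7 — timeout(1): n1:prim/v1/[z]
after 8 — propose(3,'w'): ·
after 9 — deliver 0→3: n3:back/v0/[z]
after 10 — propose(0,'w'): ·
after 11 — deliver 0→3: n3:back/v0/[z,w]
after 12 — deliver 3→0: ·
after 13 — deliver 0→3: ·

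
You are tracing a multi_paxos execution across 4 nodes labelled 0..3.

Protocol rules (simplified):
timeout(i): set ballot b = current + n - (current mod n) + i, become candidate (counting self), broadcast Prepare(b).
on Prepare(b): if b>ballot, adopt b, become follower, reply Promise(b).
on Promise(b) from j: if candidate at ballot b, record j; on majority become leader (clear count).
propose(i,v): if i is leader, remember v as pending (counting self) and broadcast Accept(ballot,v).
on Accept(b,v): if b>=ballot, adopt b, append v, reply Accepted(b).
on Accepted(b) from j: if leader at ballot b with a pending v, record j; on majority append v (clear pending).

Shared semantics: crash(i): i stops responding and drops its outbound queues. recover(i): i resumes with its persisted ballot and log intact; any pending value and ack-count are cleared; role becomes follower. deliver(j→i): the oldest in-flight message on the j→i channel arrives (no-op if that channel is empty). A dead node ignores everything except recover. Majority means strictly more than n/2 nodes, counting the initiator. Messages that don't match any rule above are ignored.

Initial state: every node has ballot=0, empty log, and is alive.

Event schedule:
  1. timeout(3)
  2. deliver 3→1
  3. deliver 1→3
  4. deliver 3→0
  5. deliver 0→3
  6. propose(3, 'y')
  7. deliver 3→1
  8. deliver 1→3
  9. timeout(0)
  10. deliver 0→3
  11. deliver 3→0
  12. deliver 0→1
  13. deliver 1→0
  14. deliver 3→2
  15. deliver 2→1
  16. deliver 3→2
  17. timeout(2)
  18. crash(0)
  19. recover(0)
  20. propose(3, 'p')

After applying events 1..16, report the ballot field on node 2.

step 1 timeout(3): 3={cand,b=7,log=-}
step 2 deliver 3→1: 1={foll,b=7,log=-}
step 3 deliver 1→3: —
step 4 deliver 3→0: 0={foll,b=7,log=-}
step 5 deliver 0→3: 3={lead,b=7,log=-}
step 6 propose(3,'y'): —
step 7 deliver 3→1: 1={foll,b=7,log=y}
step 8 deliver 1→3: —
step 9 timeout(0): 0={cand,b=8,log=-}
step 10 deliver 0→3: 3={foll,b=8,log=-}
step 11 deliver 3→0: —
step 12 deliver 0→1: 1={foll,b=8,log=y}
step 13 deliver 1→0: —
step 14 deliver 3→2: 2={foll,b=7,log=-}
step 15 deliver 2→1: —
step 16 deliver 3→2: 2={foll,b=7,log=y}

7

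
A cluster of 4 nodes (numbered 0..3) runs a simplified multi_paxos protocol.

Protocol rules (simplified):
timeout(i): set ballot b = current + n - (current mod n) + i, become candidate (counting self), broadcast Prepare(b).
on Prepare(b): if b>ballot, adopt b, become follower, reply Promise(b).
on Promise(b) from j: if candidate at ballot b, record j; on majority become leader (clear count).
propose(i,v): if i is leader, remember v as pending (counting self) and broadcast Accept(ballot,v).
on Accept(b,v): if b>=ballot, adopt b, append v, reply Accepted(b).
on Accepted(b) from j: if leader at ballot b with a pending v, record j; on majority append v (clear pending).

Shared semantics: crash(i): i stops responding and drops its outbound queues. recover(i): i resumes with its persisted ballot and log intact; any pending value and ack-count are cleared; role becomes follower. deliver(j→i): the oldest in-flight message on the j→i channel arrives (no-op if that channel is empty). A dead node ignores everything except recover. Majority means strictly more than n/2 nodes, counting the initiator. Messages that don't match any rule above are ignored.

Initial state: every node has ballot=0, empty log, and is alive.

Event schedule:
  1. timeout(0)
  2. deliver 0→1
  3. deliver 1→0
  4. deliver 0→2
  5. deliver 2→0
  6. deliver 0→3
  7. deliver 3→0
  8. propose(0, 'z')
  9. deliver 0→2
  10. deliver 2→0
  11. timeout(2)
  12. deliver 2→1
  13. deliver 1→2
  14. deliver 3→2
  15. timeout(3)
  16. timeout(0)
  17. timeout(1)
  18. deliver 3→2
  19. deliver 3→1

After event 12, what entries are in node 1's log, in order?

step 1 timeout(0): 0={cand,b=4,log=-}
step 2 deliver 0→1: 1={foll,b=4,log=-}
step 3 deliver 1→0: —
step 4 deliver 0→2: 2={foll,b=4,log=-}
step 5 deliver 2→0: 0={lead,b=4,log=-}
step 6 deliver 0→3: 3={foll,b=4,log=-}
step 7 deliver 3→0: —
step 8 propose(0,'z'): —
step 9 deliver 0→2: 2={foll,b=4,log=z}
step 10 deliver 2→0: —
step 11 timeout(2): 2={cand,b=10,log=z}
step 12 deliver 2→1: 1={foll,b=10,log=-}

empty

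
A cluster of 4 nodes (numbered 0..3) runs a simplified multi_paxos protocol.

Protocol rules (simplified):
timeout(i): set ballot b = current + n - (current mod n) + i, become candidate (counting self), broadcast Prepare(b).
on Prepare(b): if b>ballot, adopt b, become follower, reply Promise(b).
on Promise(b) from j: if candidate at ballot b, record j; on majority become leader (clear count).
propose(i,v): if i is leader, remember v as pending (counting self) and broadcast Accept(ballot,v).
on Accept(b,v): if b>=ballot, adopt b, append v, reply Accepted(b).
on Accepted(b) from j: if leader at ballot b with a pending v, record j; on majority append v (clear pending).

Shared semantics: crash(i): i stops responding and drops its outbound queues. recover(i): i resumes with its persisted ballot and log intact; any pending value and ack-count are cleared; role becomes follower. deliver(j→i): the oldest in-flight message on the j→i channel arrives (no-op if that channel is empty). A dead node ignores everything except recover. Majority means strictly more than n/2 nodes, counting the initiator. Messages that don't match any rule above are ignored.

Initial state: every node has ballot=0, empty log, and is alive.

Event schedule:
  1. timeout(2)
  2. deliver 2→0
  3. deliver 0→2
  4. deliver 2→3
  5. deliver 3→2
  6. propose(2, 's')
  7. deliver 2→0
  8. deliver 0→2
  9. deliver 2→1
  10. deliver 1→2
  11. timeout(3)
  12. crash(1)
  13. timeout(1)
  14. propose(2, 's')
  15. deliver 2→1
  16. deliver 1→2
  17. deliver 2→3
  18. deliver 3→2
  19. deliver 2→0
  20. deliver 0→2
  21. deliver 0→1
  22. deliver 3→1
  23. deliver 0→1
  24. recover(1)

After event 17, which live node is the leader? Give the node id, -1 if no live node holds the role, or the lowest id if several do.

2

step 1 timeout(2): 2={cand,b=6,log=-}
step 2 deliver 2→0: 0={foll,b=6,log=-}
step 3 deliver 0→2: —
step 4 deliver 2→3: 3={foll,b=6,log=-}
step 5 deliver 3→2: 2={lead,b=6,log=-}
step 6 propose(2,'s'): —
step 7 deliver 2→0: 0={foll,b=6,log=s}
step 8 deliver 0→2: —
step 9 deliver 2→1: 1={foll,b=6,log=-}
step 10 deliver 1→2: —
step 11 timeout(3): 3={cand,b=11,log=-}
step 12 crash(1): 1={✗foll,b=6,log=-}
step 13 timeout(1): —
step 14 propose(2,'s'): —
step 15 deliver 2→1: —
step 16 deliver 1→2: —
step 17 deliver 2→3: —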